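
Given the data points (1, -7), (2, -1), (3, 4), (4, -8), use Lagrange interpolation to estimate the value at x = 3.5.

Lagrange interpolation formula:
P(x) = Σ yᵢ × Lᵢ(x)
where Lᵢ(x) = Π_{j≠i} (x - xⱼ)/(xᵢ - xⱼ)

L_0(3.5) = (3.5 - 2)/(1 - 2) × (3.5 - 3)/(1 - 3) × (3.5 - 4)/(1 - 4) = 0.062500
L_1(3.5) = (3.5 - 1)/(2 - 1) × (3.5 - 3)/(2 - 3) × (3.5 - 4)/(2 - 4) = -0.312500
L_2(3.5) = (3.5 - 1)/(3 - 1) × (3.5 - 2)/(3 - 2) × (3.5 - 4)/(3 - 4) = 0.937500
L_3(3.5) = (3.5 - 1)/(4 - 1) × (3.5 - 2)/(4 - 2) × (3.5 - 3)/(4 - 3) = 0.312500

P(3.5) = (-7)×L_0(3.5) + (-1)×L_1(3.5) + 4×L_2(3.5) + (-8)×L_3(3.5)
P(3.5) = 1.125000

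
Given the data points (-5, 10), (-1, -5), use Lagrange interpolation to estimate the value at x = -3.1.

Lagrange interpolation formula:
P(x) = Σ yᵢ × Lᵢ(x)
where Lᵢ(x) = Π_{j≠i} (x - xⱼ)/(xᵢ - xⱼ)

L_0(-3.1) = (-3.1 - (-1))/(-5 - (-1)) = 0.525000
L_1(-3.1) = (-3.1 - (-5))/(-1 - (-5)) = 0.475000

P(-3.1) = 10×L_0(-3.1) + (-5)×L_1(-3.1)
P(-3.1) = 2.875000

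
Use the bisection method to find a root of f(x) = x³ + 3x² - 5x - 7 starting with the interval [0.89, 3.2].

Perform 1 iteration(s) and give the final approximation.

f(x) = x³ + 3x² - 5x - 7
Initial interval: [0.89, 3.2]

Iteration 1:
  c_1 = (0.890000 + 3.200000)/2 = 2.045000
  f(c_1) = f(2.045000) = 3.873316
  f(a) × f(c) < 0, new interval: [0.890000, 2.045000]

After 1 iteration(s), the approximation is c_1 = 2.045000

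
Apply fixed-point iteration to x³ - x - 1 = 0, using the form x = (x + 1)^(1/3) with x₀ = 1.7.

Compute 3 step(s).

Equation: x³ - x - 1 = 0
Fixed-point form: x = (x + 1)^(1/3)
x₀ = 1.7

x_1 = g(1.700000) = 1.392477
x_2 = g(1.392477) = 1.337465
x_3 = g(1.337465) = 1.327135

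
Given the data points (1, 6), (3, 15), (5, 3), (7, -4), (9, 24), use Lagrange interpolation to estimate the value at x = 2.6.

Lagrange interpolation formula:
P(x) = Σ yᵢ × Lᵢ(x)
where Lᵢ(x) = Π_{j≠i} (x - xⱼ)/(xᵢ - xⱼ)

L_0(2.6) = (2.6 - 3)/(1 - 3) × (2.6 - 5)/(1 - 5) × (2.6 - 7)/(1 - 7) × (2.6 - 9)/(1 - 9) = 0.070400
L_1(2.6) = (2.6 - 1)/(3 - 1) × (2.6 - 5)/(3 - 5) × (2.6 - 7)/(3 - 7) × (2.6 - 9)/(3 - 9) = 1.126400
L_2(2.6) = (2.6 - 1)/(5 - 1) × (2.6 - 3)/(5 - 3) × (2.6 - 7)/(5 - 7) × (2.6 - 9)/(5 - 9) = -0.281600
L_3(2.6) = (2.6 - 1)/(7 - 1) × (2.6 - 3)/(7 - 3) × (2.6 - 5)/(7 - 5) × (2.6 - 9)/(7 - 9) = 0.102400
L_4(2.6) = (2.6 - 1)/(9 - 1) × (2.6 - 3)/(9 - 3) × (2.6 - 5)/(9 - 5) × (2.6 - 7)/(9 - 7) = -0.017600

P(2.6) = 6×L_0(2.6) + 15×L_1(2.6) + 3×L_2(2.6) + (-4)×L_3(2.6) + 24×L_4(2.6)
P(2.6) = 15.641600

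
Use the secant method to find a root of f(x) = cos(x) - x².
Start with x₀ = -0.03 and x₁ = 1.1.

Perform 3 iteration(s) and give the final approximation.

f(x) = cos(x) - x²
x₀ = -0.03, x₁ = 1.1

Secant formula: x_{n+1} = x_n - f(x_n)(x_n - x_{n-1})/(f(x_n) - f(x_{n-1}))

Iteration 1:
  f(-0.030000) = 0.998650
  f(1.100000) = -0.756404
  x_2 = 1.100000 - (-0.756404)×(1.100000 - (-0.030000))/(-0.756404 - 0.998650)
       = 0.612986
Iteration 2:
  f(1.100000) = -0.756404
  f(0.612986) = 0.442183
  x_3 = 0.612986 - 0.442183×(0.612986 - 1.100000)/(0.442183 - (-0.756404))
       = 0.792655
Iteration 3:
  f(0.612986) = 0.442183
  f(0.792655) = 0.073655
  x_4 = 0.792655 - 0.073655×(0.792655 - 0.612986)/(0.073655 - 0.442183)
       = 0.828564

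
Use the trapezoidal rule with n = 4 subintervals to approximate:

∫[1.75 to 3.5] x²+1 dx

f(x) = x²+1
a = 1.75, b = 3.5, n = 4
h = (b - a)/n = 0.437500

Trapezoidal rule: (h/2)[f(x₀) + 2f(x₁) + 2f(x₂) + ... + f(xₙ)]

x_0 = 1.7500, f(x_0) = 4.062500, coefficient = 1
x_1 = 2.1875, f(x_1) = 5.785156, coefficient = 2
x_2 = 2.6250, f(x_2) = 7.890625, coefficient = 2
x_3 = 3.0625, f(x_3) = 10.378906, coefficient = 2
x_4 = 3.5000, f(x_4) = 13.250000, coefficient = 1

I ≈ (0.437500/2) × 65.421875 = 14.311035
Exact value: 14.255208
Error: 0.055827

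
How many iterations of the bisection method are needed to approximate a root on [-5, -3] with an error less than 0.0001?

We need (b-a)/2^n ≤ 0.0001
(-3 - (-5))/2^n ≤ 0.0001
2/2^n ≤ 0.0001
2^n ≥ 20000
n ≥ log₂(20000) = 14.29
n ≥ 15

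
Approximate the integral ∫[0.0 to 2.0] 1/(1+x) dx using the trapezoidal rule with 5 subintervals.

f(x) = 1/(1+x)
a = 0.0, b = 2.0, n = 5
h = (b - a)/n = 0.400000

Trapezoidal rule: (h/2)[f(x₀) + 2f(x₁) + 2f(x₂) + ... + f(xₙ)]

x_0 = 0.0000, f(x_0) = 1.000000, coefficient = 1
x_1 = 0.4000, f(x_1) = 0.714286, coefficient = 2
x_2 = 0.8000, f(x_2) = 0.555556, coefficient = 2
x_3 = 1.2000, f(x_3) = 0.454545, coefficient = 2
x_4 = 1.6000, f(x_4) = 0.384615, coefficient = 2
x_5 = 2.0000, f(x_5) = 0.333333, coefficient = 1

I ≈ (0.400000/2) × 5.551338 = 1.110268
Exact value: 1.098612
Error: 0.011655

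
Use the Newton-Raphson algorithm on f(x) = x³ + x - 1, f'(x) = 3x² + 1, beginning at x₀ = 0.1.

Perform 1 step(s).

f(x) = x³ + x - 1
f'(x) = 3x² + 1
x₀ = 0.1

Newton-Raphson formula: x_{n+1} = x_n - f(x_n)/f'(x_n)

Iteration 1:
  f(0.100000) = -0.899000
  f'(0.100000) = 1.030000
  x_1 = 0.100000 - (-0.899000)/1.030000 = 0.972816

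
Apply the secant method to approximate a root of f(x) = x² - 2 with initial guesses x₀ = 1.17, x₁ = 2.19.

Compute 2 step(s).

f(x) = x² - 2
x₀ = 1.17, x₁ = 2.19

Secant formula: x_{n+1} = x_n - f(x_n)(x_n - x_{n-1})/(f(x_n) - f(x_{n-1}))

Iteration 1:
  f(1.170000) = -0.631100
  f(2.190000) = 2.796100
  x_2 = 2.190000 - 2.796100×(2.190000 - 1.170000)/(2.796100 - (-0.631100))
       = 1.357827
Iteration 2:
  f(2.190000) = 2.796100
  f(1.357827) = -0.156305
  x_3 = 1.357827 - (-0.156305)×(1.357827 - 2.190000)/(-0.156305 - 2.796100)
       = 1.401884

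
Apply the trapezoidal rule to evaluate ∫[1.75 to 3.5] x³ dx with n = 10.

f(x) = x³
a = 1.75, b = 3.5, n = 10
h = (b - a)/n = 0.175000

Trapezoidal rule: (h/2)[f(x₀) + 2f(x₁) + 2f(x₂) + ... + f(xₙ)]

x_0 = 1.7500, f(x_0) = 5.359375, coefficient = 1
x_1 = 1.9250, f(x_1) = 7.133328, coefficient = 2
x_2 = 2.1000, f(x_2) = 9.261000, coefficient = 2
x_3 = 2.2750, f(x_3) = 11.774547, coefficient = 2
x_4 = 2.4500, f(x_4) = 14.706125, coefficient = 2
x_5 = 2.6250, f(x_5) = 18.087891, coefficient = 2
x_6 = 2.8000, f(x_6) = 21.952000, coefficient = 2
x_7 = 2.9750, f(x_7) = 26.330609, coefficient = 2
x_8 = 3.1500, f(x_8) = 31.255875, coefficient = 2
x_9 = 3.3250, f(x_9) = 36.759953, coefficient = 2
x_10 = 3.5000, f(x_10) = 42.875000, coefficient = 1

I ≈ (0.175000/2) × 402.757031 = 35.241240
Exact value: 35.170898
Error: 0.070342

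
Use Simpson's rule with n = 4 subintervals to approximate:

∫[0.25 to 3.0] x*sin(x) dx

f(x) = x*sin(x)
a = 0.25, b = 3.0, n = 4
h = (b - a)/n = 0.687500

Simpson's rule: (h/3)[f(x₀) + 4f(x₁) + 2f(x₂) + ... + f(xₙ)]

x_0 = 0.2500, f(x_0) = 0.061851, coefficient = 1
x_1 = 0.9375, f(x_1) = 0.755701, coefficient = 4
x_2 = 1.6250, f(x_2) = 1.622613, coefficient = 2
x_3 = 2.3125, f(x_3) = 1.705050, coefficient = 4
x_4 = 3.0000, f(x_4) = 0.423360, coefficient = 1

I ≈ (0.687500/3) × 13.573440 = 3.110580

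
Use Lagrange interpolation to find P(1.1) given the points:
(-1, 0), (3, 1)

Lagrange interpolation formula:
P(x) = Σ yᵢ × Lᵢ(x)
where Lᵢ(x) = Π_{j≠i} (x - xⱼ)/(xᵢ - xⱼ)

L_0(1.1) = (1.1 - 3)/(-1 - 3) = 0.475000
L_1(1.1) = (1.1 - (-1))/(3 - (-1)) = 0.525000

P(1.1) = 0×L_0(1.1) + 1×L_1(1.1)
P(1.1) = 0.525000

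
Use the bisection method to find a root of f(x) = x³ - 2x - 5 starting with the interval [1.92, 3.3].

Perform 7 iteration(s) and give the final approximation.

f(x) = x³ - 2x - 5
Initial interval: [1.92, 3.3]

Iteration 1:
  c_1 = (1.920000 + 3.300000)/2 = 2.610000
  f(c_1) = f(2.610000) = 7.559581
  f(a) × f(c) < 0, new interval: [1.920000, 2.610000]
Iteration 2:
  c_2 = (1.920000 + 2.610000)/2 = 2.265000
  f(c_2) = f(2.265000) = 2.089960
  f(a) × f(c) < 0, new interval: [1.920000, 2.265000]
Iteration 3:
  c_3 = (1.920000 + 2.265000)/2 = 2.092500
  f(c_3) = f(2.092500) = -0.022871
  f(a) × f(c) ≥ 0, new interval: [2.092500, 2.265000]
Iteration 4:
  c_4 = (2.092500 + 2.265000)/2 = 2.178750
  f(c_4) = f(2.178750) = 0.984921
  f(a) × f(c) < 0, new interval: [2.092500, 2.178750]
Iteration 5:
  c_5 = (2.092500 + 2.178750)/2 = 2.135625
  f(c_5) = f(2.135625) = 0.469110
  f(a) × f(c) < 0, new interval: [2.092500, 2.135625]
Iteration 6:
  c_6 = (2.092500 + 2.135625)/2 = 2.114063
  f(c_6) = f(2.114063) = 0.220171
  f(a) × f(c) < 0, new interval: [2.092500, 2.114063]
Iteration 7:
  c_7 = (2.092500 + 2.114063)/2 = 2.103281
  f(c_7) = f(2.103281) = 0.097916
  f(a) × f(c) < 0, new interval: [2.092500, 2.103281]

After 7 iteration(s), the approximation is c_7 = 2.103281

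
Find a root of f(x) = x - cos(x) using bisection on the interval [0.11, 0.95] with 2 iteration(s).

f(x) = x - cos(x)
Initial interval: [0.11, 0.95]

Iteration 1:
  c_1 = (0.110000 + 0.950000)/2 = 0.530000
  f(c_1) = f(0.530000) = -0.332807
  f(a) × f(c) ≥ 0, new interval: [0.530000, 0.950000]
Iteration 2:
  c_2 = (0.530000 + 0.950000)/2 = 0.740000
  f(c_2) = f(0.740000) = 0.001531
  f(a) × f(c) < 0, new interval: [0.530000, 0.740000]

After 2 iteration(s), the approximation is c_2 = 0.740000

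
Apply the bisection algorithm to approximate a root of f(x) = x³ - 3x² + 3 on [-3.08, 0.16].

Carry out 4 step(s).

f(x) = x³ - 3x² + 3
Initial interval: [-3.08, 0.16]

Iteration 1:
  c_1 = (-3.080000 + 0.160000)/2 = -1.460000
  f(c_1) = f(-1.460000) = -6.506936
  f(a) × f(c) ≥ 0, new interval: [-1.460000, 0.160000]
Iteration 2:
  c_2 = (-1.460000 + 0.160000)/2 = -0.650000
  f(c_2) = f(-0.650000) = 1.457875
  f(a) × f(c) < 0, new interval: [-1.460000, -0.650000]
Iteration 3:
  c_3 = (-1.460000 + (-0.650000))/2 = -1.055000
  f(c_3) = f(-1.055000) = -1.513316
  f(a) × f(c) ≥ 0, new interval: [-1.055000, -0.650000]
Iteration 4:
  c_4 = (-1.055000 + (-0.650000))/2 = -0.852500
  f(c_4) = f(-0.852500) = 0.200172
  f(a) × f(c) < 0, new interval: [-1.055000, -0.852500]

After 4 iteration(s), the approximation is c_4 = -0.852500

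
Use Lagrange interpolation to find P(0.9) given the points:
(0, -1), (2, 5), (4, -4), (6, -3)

Lagrange interpolation formula:
P(x) = Σ yᵢ × Lᵢ(x)
where Lᵢ(x) = Π_{j≠i} (x - xⱼ)/(xᵢ - xⱼ)

L_0(0.9) = (0.9 - 2)/(0 - 2) × (0.9 - 4)/(0 - 4) × (0.9 - 6)/(0 - 6) = 0.362313
L_1(0.9) = (0.9 - 0)/(2 - 0) × (0.9 - 4)/(2 - 4) × (0.9 - 6)/(2 - 6) = 0.889312
L_2(0.9) = (0.9 - 0)/(4 - 0) × (0.9 - 2)/(4 - 2) × (0.9 - 6)/(4 - 6) = -0.315563
L_3(0.9) = (0.9 - 0)/(6 - 0) × (0.9 - 2)/(6 - 2) × (0.9 - 4)/(6 - 4) = 0.063938

P(0.9) = (-1)×L_0(0.9) + 5×L_1(0.9) + (-4)×L_2(0.9) + (-3)×L_3(0.9)
P(0.9) = 5.154687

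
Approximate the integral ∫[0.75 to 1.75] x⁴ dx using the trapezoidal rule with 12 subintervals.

f(x) = x⁴
a = 0.75, b = 1.75, n = 12
h = (b - a)/n = 0.083333

Trapezoidal rule: (h/2)[f(x₀) + 2f(x₁) + 2f(x₂) + ... + f(xₙ)]

x_0 = 0.7500, f(x_0) = 0.316406, coefficient = 1
x_1 = 0.8333, f(x_1) = 0.482253, coefficient = 2
x_2 = 0.9167, f(x_2) = 0.706067, coefficient = 2
x_3 = 1.0000, f(x_3) = 1.000000, coefficient = 2
x_4 = 1.0833, f(x_4) = 1.377363, coefficient = 2
x_5 = 1.1667, f(x_5) = 1.852623, coefficient = 2
x_6 = 1.2500, f(x_6) = 2.441406, coefficient = 2
x_7 = 1.3333, f(x_7) = 3.160494, coefficient = 2
x_8 = 1.4167, f(x_8) = 4.027826, coefficient = 2
x_9 = 1.5000, f(x_9) = 5.062500, coefficient = 2
x_10 = 1.5833, f(x_10) = 6.284770, coefficient = 2
x_11 = 1.6667, f(x_11) = 7.716049, coefficient = 2
x_12 = 1.7500, f(x_12) = 9.378906, coefficient = 1

I ≈ (0.083333/2) × 77.918017 = 3.246584
Exact value: 3.235156
Error: 0.011428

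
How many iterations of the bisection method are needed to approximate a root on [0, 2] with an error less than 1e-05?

We need (b-a)/2^n ≤ 1e-05
(2 - 0)/2^n ≤ 1e-05
2/2^n ≤ 1e-05
2^n ≥ 200000
n ≥ log₂(200000) = 17.61
n ≥ 18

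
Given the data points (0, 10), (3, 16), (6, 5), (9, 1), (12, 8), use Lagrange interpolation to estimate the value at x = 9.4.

Lagrange interpolation formula:
P(x) = Σ yᵢ × Lᵢ(x)
where Lᵢ(x) = Π_{j≠i} (x - xⱼ)/(xᵢ - xⱼ)

L_0(9.4) = (9.4 - 3)/(0 - 3) × (9.4 - 6)/(0 - 6) × (9.4 - 9)/(0 - 9) × (9.4 - 12)/(0 - 12) = -0.011641
L_1(9.4) = (9.4 - 0)/(3 - 0) × (9.4 - 6)/(3 - 6) × (9.4 - 9)/(3 - 9) × (9.4 - 12)/(3 - 12) = 0.068392
L_2(9.4) = (9.4 - 0)/(6 - 0) × (9.4 - 3)/(6 - 3) × (9.4 - 9)/(6 - 9) × (9.4 - 12)/(6 - 12) = -0.193106
L_3(9.4) = (9.4 - 0)/(9 - 0) × (9.4 - 3)/(9 - 3) × (9.4 - 6)/(9 - 6) × (9.4 - 12)/(9 - 12) = 1.094268
L_4(9.4) = (9.4 - 0)/(12 - 0) × (9.4 - 3)/(12 - 3) × (9.4 - 6)/(12 - 6) × (9.4 - 9)/(12 - 9) = 0.042087

P(9.4) = 10×L_0(9.4) + 16×L_1(9.4) + 5×L_2(9.4) + 1×L_3(9.4) + 8×L_4(9.4)
P(9.4) = 1.443292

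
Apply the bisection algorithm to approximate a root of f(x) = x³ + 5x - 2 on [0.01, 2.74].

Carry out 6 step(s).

f(x) = x³ + 5x - 2
Initial interval: [0.01, 2.74]

Iteration 1:
  c_1 = (0.010000 + 2.740000)/2 = 1.375000
  f(c_1) = f(1.375000) = 7.474609
  f(a) × f(c) < 0, new interval: [0.010000, 1.375000]
Iteration 2:
  c_2 = (0.010000 + 1.375000)/2 = 0.692500
  f(c_2) = f(0.692500) = 1.794593
  f(a) × f(c) < 0, new interval: [0.010000, 0.692500]
Iteration 3:
  c_3 = (0.010000 + 0.692500)/2 = 0.351250
  f(c_3) = f(0.351250) = -0.200414
  f(a) × f(c) ≥ 0, new interval: [0.351250, 0.692500]
Iteration 4:
  c_4 = (0.351250 + 0.692500)/2 = 0.521875
  f(c_4) = f(0.521875) = 0.751509
  f(a) × f(c) < 0, new interval: [0.351250, 0.521875]
Iteration 5:
  c_5 = (0.351250 + 0.521875)/2 = 0.436562
  f(c_5) = f(0.436562) = 0.266016
  f(a) × f(c) < 0, new interval: [0.351250, 0.436562]
Iteration 6:
  c_6 = (0.351250 + 0.436562)/2 = 0.393906
  f(c_6) = f(0.393906) = 0.030651
  f(a) × f(c) < 0, new interval: [0.351250, 0.393906]

After 6 iteration(s), the approximation is c_6 = 0.393906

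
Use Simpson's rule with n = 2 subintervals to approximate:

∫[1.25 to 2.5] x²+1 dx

f(x) = x²+1
a = 1.25, b = 2.5, n = 2
h = (b - a)/n = 0.625000

Simpson's rule: (h/3)[f(x₀) + 4f(x₁) + 2f(x₂) + ... + f(xₙ)]

x_0 = 1.2500, f(x_0) = 2.562500, coefficient = 1
x_1 = 1.8750, f(x_1) = 4.515625, coefficient = 4
x_2 = 2.5000, f(x_2) = 7.250000, coefficient = 1

I ≈ (0.625000/3) × 27.875000 = 5.807292
Exact value: 5.807292
Error: 0.000000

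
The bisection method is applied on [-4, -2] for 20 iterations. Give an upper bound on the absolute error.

Bisection error bound: |error| ≤ (b-a)/2^n
|error| ≤ (-2 - (-4))/2^20 = 2/2^20
|error| ≤ 0.0000019073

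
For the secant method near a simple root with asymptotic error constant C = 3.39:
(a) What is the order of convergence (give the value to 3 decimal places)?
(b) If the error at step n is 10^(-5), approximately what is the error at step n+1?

(a) Secant method has superlinear convergence with order φ = (1+√5)/2 ≈ 1.618.
    This means |e_{n+1}| ≈ C|e_n|^1.618.

(b) With |e_n| = 10^(-5) and C = 3.39:
    |e_{n+1}| ≈ 3.39 × (10^(-5))^1.618 = 3.39 × 10^(-8.09)

(a) ≈ 1.618 (golden ratio); (b) |e_{n+1}| ≈ 2.754e-08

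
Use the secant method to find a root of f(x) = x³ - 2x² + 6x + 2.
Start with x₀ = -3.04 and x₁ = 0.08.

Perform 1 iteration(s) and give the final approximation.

f(x) = x³ - 2x² + 6x + 2
x₀ = -3.04, x₁ = 0.08

Secant formula: x_{n+1} = x_n - f(x_n)(x_n - x_{n-1})/(f(x_n) - f(x_{n-1}))

Iteration 1:
  f(-3.040000) = -62.817664
  f(0.080000) = 2.467712
  x_2 = 0.080000 - 2.467712×(0.080000 - (-3.040000))/(2.467712 - (-62.817664))
       = -0.037932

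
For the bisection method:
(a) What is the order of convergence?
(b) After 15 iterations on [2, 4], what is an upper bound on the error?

(a) Bisection has linear (order 1) convergence; the error is halved each step.

(b) Error bound = (b-a)/2^n = (4 - 2)/2^{15}
    = 2/2^{15}

(a) 1 (linear); (b) error ≤ 6.10e-05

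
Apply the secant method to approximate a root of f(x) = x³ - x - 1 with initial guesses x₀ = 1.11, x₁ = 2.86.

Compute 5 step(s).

f(x) = x³ - x - 1
x₀ = 1.11, x₁ = 2.86

Secant formula: x_{n+1} = x_n - f(x_n)(x_n - x_{n-1})/(f(x_n) - f(x_{n-1}))

Iteration 1:
  f(1.110000) = -0.742369
  f(2.860000) = 19.533656
  x_2 = 2.860000 - 19.533656×(2.860000 - 1.110000)/(19.533656 - (-0.742369))
       = 1.174073
Iteration 2:
  f(2.860000) = 19.533656
  f(1.174073) = -0.555675
  x_3 = 1.174073 - (-0.555675)×(1.174073 - 2.860000)/(-0.555675 - 19.533656)
       = 1.220706
Iteration 3:
  f(1.174073) = -0.555675
  f(1.220706) = -0.401703
  x_4 = 1.220706 - (-0.401703)×(1.220706 - 1.174073)/(-0.401703 - (-0.555675))
       = 1.342369
Iteration 4:
  f(1.220706) = -0.401703
  f(1.342369) = 0.076520
  x_5 = 1.342369 - 0.076520×(1.342369 - 1.220706)/(0.076520 - (-0.401703))
       = 1.322902
Iteration 5:
  f(1.342369) = 0.076520
  f(1.322902) = -0.007731
  x_6 = 1.322902 - (-0.007731)×(1.322902 - 1.342369)/(-0.007731 - 0.076520)
       = 1.324688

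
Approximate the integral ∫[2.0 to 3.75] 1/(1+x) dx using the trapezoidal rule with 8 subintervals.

f(x) = 1/(1+x)
a = 2.0, b = 3.75, n = 8
h = (b - a)/n = 0.218750

Trapezoidal rule: (h/2)[f(x₀) + 2f(x₁) + 2f(x₂) + ... + f(xₙ)]

x_0 = 2.0000, f(x_0) = 0.333333, coefficient = 1
x_1 = 2.2188, f(x_1) = 0.310680, coefficient = 2
x_2 = 2.4375, f(x_2) = 0.290909, coefficient = 2
x_3 = 2.6562, f(x_3) = 0.273504, coefficient = 2
x_4 = 2.8750, f(x_4) = 0.258065, coefficient = 2
x_5 = 3.0938, f(x_5) = 0.244275, coefficient = 2
x_6 = 3.3125, f(x_6) = 0.231884, coefficient = 2
x_7 = 3.5312, f(x_7) = 0.220690, coefficient = 2
x_8 = 3.7500, f(x_8) = 0.210526, coefficient = 1

I ≈ (0.218750/2) × 4.203872 = 0.459798
Exact value: 0.459532
Error: 0.000266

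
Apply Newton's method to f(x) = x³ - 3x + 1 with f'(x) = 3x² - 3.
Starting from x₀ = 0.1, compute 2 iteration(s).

f(x) = x³ - 3x + 1
f'(x) = 3x² - 3
x₀ = 0.1

Newton-Raphson formula: x_{n+1} = x_n - f(x_n)/f'(x_n)

Iteration 1:
  f(0.100000) = 0.701000
  f'(0.100000) = -2.970000
  x_1 = 0.100000 - 0.701000/(-2.970000) = 0.336027
Iteration 2:
  f(0.336027) = 0.029861
  f'(0.336027) = -2.661258
  x_2 = 0.336027 - 0.029861/(-2.661258) = 0.347248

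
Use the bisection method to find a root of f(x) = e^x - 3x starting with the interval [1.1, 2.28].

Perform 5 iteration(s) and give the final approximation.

f(x) = e^x - 3x
Initial interval: [1.1, 2.28]

Iteration 1:
  c_1 = (1.100000 + 2.280000)/2 = 1.690000
  f(c_1) = f(1.690000) = 0.349481
  f(a) × f(c) < 0, new interval: [1.100000, 1.690000]
Iteration 2:
  c_2 = (1.100000 + 1.690000)/2 = 1.395000
  f(c_2) = f(1.395000) = -0.150025
  f(a) × f(c) ≥ 0, new interval: [1.395000, 1.690000]
Iteration 3:
  c_3 = (1.395000 + 1.690000)/2 = 1.542500
  f(c_3) = f(1.542500) = 0.048766
  f(a) × f(c) < 0, new interval: [1.395000, 1.542500]
Iteration 4:
  c_4 = (1.395000 + 1.542500)/2 = 1.468750
  f(c_4) = f(1.468750) = -0.062448
  f(a) × f(c) ≥ 0, new interval: [1.468750, 1.542500]
Iteration 5:
  c_5 = (1.468750 + 1.542500)/2 = 1.505625
  f(c_5) = f(1.505625) = -0.009905
  f(a) × f(c) ≥ 0, new interval: [1.505625, 1.542500]

After 5 iteration(s), the approximation is c_5 = 1.505625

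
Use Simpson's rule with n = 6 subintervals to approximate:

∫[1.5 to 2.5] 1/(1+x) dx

f(x) = 1/(1+x)
a = 1.5, b = 2.5, n = 6
h = (b - a)/n = 0.166667

Simpson's rule: (h/3)[f(x₀) + 4f(x₁) + 2f(x₂) + ... + f(xₙ)]

x_0 = 1.5000, f(x_0) = 0.400000, coefficient = 1
x_1 = 1.6667, f(x_1) = 0.375000, coefficient = 4
x_2 = 1.8333, f(x_2) = 0.352941, coefficient = 2
x_3 = 2.0000, f(x_3) = 0.333333, coefficient = 4
x_4 = 2.1667, f(x_4) = 0.315789, coefficient = 2
x_5 = 2.3333, f(x_5) = 0.300000, coefficient = 4
x_6 = 2.5000, f(x_6) = 0.285714, coefficient = 1

I ≈ (0.166667/3) × 6.056509 = 0.336473
Exact value: 0.336472
Error: 0.000000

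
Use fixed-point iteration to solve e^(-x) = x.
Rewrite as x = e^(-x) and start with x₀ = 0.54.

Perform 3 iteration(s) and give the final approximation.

Equation: e^(-x) = x
Fixed-point form: x = e^(-x)
x₀ = 0.54

x_1 = g(0.540000) = 0.582748
x_2 = g(0.582748) = 0.558362
x_3 = g(0.558362) = 0.572146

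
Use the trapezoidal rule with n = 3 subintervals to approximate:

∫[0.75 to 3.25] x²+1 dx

f(x) = x²+1
a = 0.75, b = 3.25, n = 3
h = (b - a)/n = 0.833333

Trapezoidal rule: (h/2)[f(x₀) + 2f(x₁) + 2f(x₂) + ... + f(xₙ)]

x_0 = 0.7500, f(x_0) = 1.562500, coefficient = 1
x_1 = 1.5833, f(x_1) = 3.506944, coefficient = 2
x_2 = 2.4167, f(x_2) = 6.840278, coefficient = 2
x_3 = 3.2500, f(x_3) = 11.562500, coefficient = 1

I ≈ (0.833333/2) × 33.819444 = 14.091435
Exact value: 13.802083
Error: 0.289352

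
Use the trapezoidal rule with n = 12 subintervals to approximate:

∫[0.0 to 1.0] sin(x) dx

f(x) = sin(x)
a = 0.0, b = 1.0, n = 12
h = (b - a)/n = 0.083333

Trapezoidal rule: (h/2)[f(x₀) + 2f(x₁) + 2f(x₂) + ... + f(xₙ)]

x_0 = 0.0000, f(x_0) = 0.000000, coefficient = 1
x_1 = 0.0833, f(x_1) = 0.083237, coefficient = 2
x_2 = 0.1667, f(x_2) = 0.165896, coefficient = 2
x_3 = 0.2500, f(x_3) = 0.247404, coefficient = 2
x_4 = 0.3333, f(x_4) = 0.327195, coefficient = 2
x_5 = 0.4167, f(x_5) = 0.404715, coefficient = 2
x_6 = 0.5000, f(x_6) = 0.479426, coefficient = 2
x_7 = 0.5833, f(x_7) = 0.550809, coefficient = 2
x_8 = 0.6667, f(x_8) = 0.618370, coefficient = 2
x_9 = 0.7500, f(x_9) = 0.681639, coefficient = 2
x_10 = 0.8333, f(x_10) = 0.740177, coefficient = 2
x_11 = 0.9167, f(x_11) = 0.793578, coefficient = 2
x_12 = 1.0000, f(x_12) = 0.841471, coefficient = 1

I ≈ (0.083333/2) × 11.026359 = 0.459432
Exact value: 0.459698
Error: 0.000266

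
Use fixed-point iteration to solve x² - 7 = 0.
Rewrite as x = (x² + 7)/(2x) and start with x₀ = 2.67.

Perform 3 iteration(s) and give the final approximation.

Equation: x² - 7 = 0
Fixed-point form: x = (x² + 7)/(2x)
x₀ = 2.67

x_1 = g(2.670000) = 2.645861
x_2 = g(2.645861) = 2.645751
x_3 = g(2.645751) = 2.645751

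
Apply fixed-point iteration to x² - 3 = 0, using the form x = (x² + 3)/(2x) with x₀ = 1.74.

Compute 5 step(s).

Equation: x² - 3 = 0
Fixed-point form: x = (x² + 3)/(2x)
x₀ = 1.74

x_1 = g(1.740000) = 1.732069
x_2 = g(1.732069) = 1.732051
x_3 = g(1.732051) = 1.732051
x_4 = g(1.732051) = 1.732051
x_5 = g(1.732051) = 1.732051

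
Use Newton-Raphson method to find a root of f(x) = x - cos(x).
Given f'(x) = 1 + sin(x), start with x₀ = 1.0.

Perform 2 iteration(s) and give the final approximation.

f(x) = x - cos(x)
f'(x) = 1 + sin(x)
x₀ = 1.0

Newton-Raphson formula: x_{n+1} = x_n - f(x_n)/f'(x_n)

Iteration 1:
  f(1.000000) = 0.459698
  f'(1.000000) = 1.841471
  x_1 = 1.000000 - 0.459698/1.841471 = 0.750364
Iteration 2:
  f(0.750364) = 0.018923
  f'(0.750364) = 1.681905
  x_2 = 0.750364 - 0.018923/1.681905 = 0.739113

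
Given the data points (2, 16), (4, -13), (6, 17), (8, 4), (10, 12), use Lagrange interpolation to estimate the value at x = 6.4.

Lagrange interpolation formula:
P(x) = Σ yᵢ × Lᵢ(x)
where Lᵢ(x) = Π_{j≠i} (x - xⱼ)/(xᵢ - xⱼ)

L_0(6.4) = (6.4 - 4)/(2 - 4) × (6.4 - 6)/(2 - 6) × (6.4 - 8)/(2 - 8) × (6.4 - 10)/(2 - 10) = 0.014400
L_1(6.4) = (6.4 - 2)/(4 - 2) × (6.4 - 6)/(4 - 6) × (6.4 - 8)/(4 - 8) × (6.4 - 10)/(4 - 10) = -0.105600
L_2(6.4) = (6.4 - 2)/(6 - 2) × (6.4 - 4)/(6 - 4) × (6.4 - 8)/(6 - 8) × (6.4 - 10)/(6 - 10) = 0.950400
L_3(6.4) = (6.4 - 2)/(8 - 2) × (6.4 - 4)/(8 - 4) × (6.4 - 6)/(8 - 6) × (6.4 - 10)/(8 - 10) = 0.158400
L_4(6.4) = (6.4 - 2)/(10 - 2) × (6.4 - 4)/(10 - 4) × (6.4 - 6)/(10 - 6) × (6.4 - 8)/(10 - 8) = -0.017600

P(6.4) = 16×L_0(6.4) + (-13)×L_1(6.4) + 17×L_2(6.4) + 4×L_3(6.4) + 12×L_4(6.4)
P(6.4) = 18.182400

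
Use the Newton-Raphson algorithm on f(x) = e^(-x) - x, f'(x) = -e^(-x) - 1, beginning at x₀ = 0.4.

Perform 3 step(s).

f(x) = e^(-x) - x
f'(x) = -e^(-x) - 1
x₀ = 0.4

Newton-Raphson formula: x_{n+1} = x_n - f(x_n)/f'(x_n)

Iteration 1:
  f(0.400000) = 0.270320
  f'(0.400000) = -1.670320
  x_1 = 0.400000 - 0.270320/(-1.670320) = 0.561837
Iteration 2:
  f(0.561837) = 0.008323
  f'(0.561837) = -1.570161
  x_2 = 0.561837 - 0.008323/(-1.570161) = 0.567138
Iteration 3:
  f(0.567138) = 0.000008
  f'(0.567138) = -1.567146
  x_3 = 0.567138 - 0.000008/(-1.567146) = 0.567143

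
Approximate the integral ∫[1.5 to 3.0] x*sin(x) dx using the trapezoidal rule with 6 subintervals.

f(x) = x*sin(x)
a = 1.5, b = 3.0, n = 6
h = (b - a)/n = 0.250000

Trapezoidal rule: (h/2)[f(x₀) + 2f(x₁) + 2f(x₂) + ... + f(xₙ)]

x_0 = 1.5000, f(x_0) = 1.496242, coefficient = 1
x_1 = 1.7500, f(x_1) = 1.721975, coefficient = 2
x_2 = 2.0000, f(x_2) = 1.818595, coefficient = 2
x_3 = 2.2500, f(x_3) = 1.750665, coefficient = 2
x_4 = 2.5000, f(x_4) = 1.496180, coefficient = 2
x_5 = 2.7500, f(x_5) = 1.049568, coefficient = 2
x_6 = 3.0000, f(x_6) = 0.423360, coefficient = 1

I ≈ (0.250000/2) × 17.593569 = 2.199196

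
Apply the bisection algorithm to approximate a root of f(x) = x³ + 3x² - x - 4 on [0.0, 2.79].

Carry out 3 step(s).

f(x) = x³ + 3x² - x - 4
Initial interval: [0.0, 2.79]

Iteration 1:
  c_1 = (0.000000 + 2.790000)/2 = 1.395000
  f(c_1) = f(1.395000) = 3.157780
  f(a) × f(c) < 0, new interval: [0.000000, 1.395000]
Iteration 2:
  c_2 = (0.000000 + 1.395000)/2 = 0.697500
  f(c_2) = f(0.697500) = -2.898643
  f(a) × f(c) ≥ 0, new interval: [0.697500, 1.395000]
Iteration 3:
  c_3 = (0.697500 + 1.395000)/2 = 1.046250
  f(c_3) = f(1.046250) = -0.617067
  f(a) × f(c) ≥ 0, new interval: [1.046250, 1.395000]

After 3 iteration(s), the approximation is c_3 = 1.046250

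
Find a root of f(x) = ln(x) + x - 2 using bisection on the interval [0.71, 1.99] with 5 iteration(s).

f(x) = ln(x) + x - 2
Initial interval: [0.71, 1.99]

Iteration 1:
  c_1 = (0.710000 + 1.990000)/2 = 1.350000
  f(c_1) = f(1.350000) = -0.349895
  f(a) × f(c) ≥ 0, new interval: [1.350000, 1.990000]
Iteration 2:
  c_2 = (1.350000 + 1.990000)/2 = 1.670000
  f(c_2) = f(1.670000) = 0.182824
  f(a) × f(c) < 0, new interval: [1.350000, 1.670000]
Iteration 3:
  c_3 = (1.350000 + 1.670000)/2 = 1.510000
  f(c_3) = f(1.510000) = -0.077890
  f(a) × f(c) ≥ 0, new interval: [1.510000, 1.670000]
Iteration 4:
  c_4 = (1.510000 + 1.670000)/2 = 1.590000
  f(c_4) = f(1.590000) = 0.053734
  f(a) × f(c) < 0, new interval: [1.510000, 1.590000]
Iteration 5:
  c_5 = (1.510000 + 1.590000)/2 = 1.550000
  f(c_5) = f(1.550000) = -0.011745
  f(a) × f(c) ≥ 0, new interval: [1.550000, 1.590000]

After 5 iteration(s), the approximation is c_5 = 1.550000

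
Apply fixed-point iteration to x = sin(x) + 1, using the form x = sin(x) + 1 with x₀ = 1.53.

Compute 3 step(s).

Equation: x = sin(x) + 1
Fixed-point form: x = sin(x) + 1
x₀ = 1.53

x_1 = g(1.530000) = 1.999168
x_2 = g(1.999168) = 1.909643
x_3 = g(1.909643) = 1.943139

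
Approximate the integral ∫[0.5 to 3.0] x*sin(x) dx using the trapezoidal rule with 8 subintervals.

f(x) = x*sin(x)
a = 0.5, b = 3.0, n = 8
h = (b - a)/n = 0.312500

Trapezoidal rule: (h/2)[f(x₀) + 2f(x₁) + 2f(x₂) + ... + f(xₙ)]

x_0 = 0.5000, f(x_0) = 0.239713, coefficient = 1
x_1 = 0.8125, f(x_1) = 0.589882, coefficient = 2
x_2 = 1.1250, f(x_2) = 1.015051, coefficient = 2
x_3 = 1.4375, f(x_3) = 1.424748, coefficient = 2
x_4 = 1.7500, f(x_4) = 1.721975, coefficient = 2
x_5 = 2.0625, f(x_5) = 1.818155, coefficient = 2
x_6 = 2.3750, f(x_6) = 1.647502, coefficient = 2
x_7 = 2.6875, f(x_7) = 1.178864, coefficient = 2
x_8 = 3.0000, f(x_8) = 0.423360, coefficient = 1

I ≈ (0.312500/2) × 19.455429 = 3.039911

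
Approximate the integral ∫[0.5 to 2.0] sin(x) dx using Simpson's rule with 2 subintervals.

f(x) = sin(x)
a = 0.5, b = 2.0, n = 2
h = (b - a)/n = 0.750000

Simpson's rule: (h/3)[f(x₀) + 4f(x₁) + 2f(x₂) + ... + f(xₙ)]

x_0 = 0.5000, f(x_0) = 0.479426, coefficient = 1
x_1 = 1.2500, f(x_1) = 0.948985, coefficient = 4
x_2 = 2.0000, f(x_2) = 0.909297, coefficient = 1

I ≈ (0.750000/3) × 5.184661 = 1.296165
Exact value: 1.293729
Error: 0.002436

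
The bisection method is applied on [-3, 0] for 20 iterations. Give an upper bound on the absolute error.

Bisection error bound: |error| ≤ (b-a)/2^n
|error| ≤ (0 - (-3))/2^20 = 3/2^20
|error| ≤ 0.0000028610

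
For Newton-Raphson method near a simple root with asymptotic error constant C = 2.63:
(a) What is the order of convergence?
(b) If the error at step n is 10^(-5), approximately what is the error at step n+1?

(a) Newton-Raphson has quadratic (order 2) convergence near simple roots.
    This means |e_{n+1}| ≈ C|e_n|².

(b) With |e_n| = 10^(-5) and C = 2.63:
    |e_{n+1}| ≈ 2.63 × (10^(-5))² = 2.63 × 10^(-10)

(a) 2 (quadratic); (b) |e_{n+1}| ≈ 2.630e-10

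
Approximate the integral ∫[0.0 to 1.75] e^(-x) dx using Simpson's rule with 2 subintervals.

f(x) = e^(-x)
a = 0.0, b = 1.75, n = 2
h = (b - a)/n = 0.875000

Simpson's rule: (h/3)[f(x₀) + 4f(x₁) + 2f(x₂) + ... + f(xₙ)]

x_0 = 0.0000, f(x_0) = 1.000000, coefficient = 1
x_1 = 0.8750, f(x_1) = 0.416862, coefficient = 4
x_2 = 1.7500, f(x_2) = 0.173774, coefficient = 1

I ≈ (0.875000/3) × 2.841222 = 0.828690
Exact value: 0.826226
Error: 0.002464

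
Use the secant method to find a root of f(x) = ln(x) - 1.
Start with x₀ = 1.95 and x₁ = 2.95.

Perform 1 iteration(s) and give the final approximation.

f(x) = ln(x) - 1
x₀ = 1.95, x₁ = 2.95

Secant formula: x_{n+1} = x_n - f(x_n)(x_n - x_{n-1})/(f(x_n) - f(x_{n-1}))

Iteration 1:
  f(1.950000) = -0.332171
  f(2.950000) = 0.081805
  x_2 = 2.950000 - 0.081805×(2.950000 - 1.950000)/(0.081805 - (-0.332171))
       = 2.752391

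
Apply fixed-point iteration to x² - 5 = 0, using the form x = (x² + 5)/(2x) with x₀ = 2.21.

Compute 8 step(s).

Equation: x² - 5 = 0
Fixed-point form: x = (x² + 5)/(2x)
x₀ = 2.21

x_1 = g(2.210000) = 2.236222
x_2 = g(2.236222) = 2.236068
x_3 = g(2.236068) = 2.236068
x_4 = g(2.236068) = 2.236068
x_5 = g(2.236068) = 2.236068
x_6 = g(2.236068) = 2.236068
x_7 = g(2.236068) = 2.236068
x_8 = g(2.236068) = 2.236068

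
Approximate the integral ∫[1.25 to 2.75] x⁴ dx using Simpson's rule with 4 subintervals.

f(x) = x⁴
a = 1.25, b = 2.75, n = 4
h = (b - a)/n = 0.375000

Simpson's rule: (h/3)[f(x₀) + 4f(x₁) + 2f(x₂) + ... + f(xₙ)]

x_0 = 1.2500, f(x_0) = 2.441406, coefficient = 1
x_1 = 1.6250, f(x_1) = 6.972900, coefficient = 4
x_2 = 2.0000, f(x_2) = 16.000000, coefficient = 2
x_3 = 2.3750, f(x_3) = 31.816650, coefficient = 4
x_4 = 2.7500, f(x_4) = 57.191406, coefficient = 1

I ≈ (0.375000/3) × 246.791016 = 30.848877
Exact value: 30.844922
Error: 0.003955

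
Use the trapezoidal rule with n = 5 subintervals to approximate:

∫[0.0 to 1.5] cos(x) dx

f(x) = cos(x)
a = 0.0, b = 1.5, n = 5
h = (b - a)/n = 0.300000

Trapezoidal rule: (h/2)[f(x₀) + 2f(x₁) + 2f(x₂) + ... + f(xₙ)]

x_0 = 0.0000, f(x_0) = 1.000000, coefficient = 1
x_1 = 0.3000, f(x_1) = 0.955336, coefficient = 2
x_2 = 0.6000, f(x_2) = 0.825336, coefficient = 2
x_3 = 0.9000, f(x_3) = 0.621610, coefficient = 2
x_4 = 1.2000, f(x_4) = 0.362358, coefficient = 2
x_5 = 1.5000, f(x_5) = 0.070737, coefficient = 1

I ≈ (0.300000/2) × 6.600017 = 0.990003
Exact value: 0.997495
Error: 0.007492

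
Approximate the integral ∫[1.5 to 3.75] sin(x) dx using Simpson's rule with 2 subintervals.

f(x) = sin(x)
a = 1.5, b = 3.75, n = 2
h = (b - a)/n = 1.125000

Simpson's rule: (h/3)[f(x₀) + 4f(x₁) + 2f(x₂) + ... + f(xₙ)]

x_0 = 1.5000, f(x_0) = 0.997495, coefficient = 1
x_1 = 2.6250, f(x_1) = 0.493920, coefficient = 4
x_2 = 3.7500, f(x_2) = -0.571561, coefficient = 1

I ≈ (1.125000/3) × 2.401615 = 0.900606
Exact value: 0.891297
Error: 0.009309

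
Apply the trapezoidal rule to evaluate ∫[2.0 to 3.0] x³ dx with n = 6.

f(x) = x³
a = 2.0, b = 3.0, n = 6
h = (b - a)/n = 0.166667

Trapezoidal rule: (h/2)[f(x₀) + 2f(x₁) + 2f(x₂) + ... + f(xₙ)]

x_0 = 2.0000, f(x_0) = 8.000000, coefficient = 1
x_1 = 2.1667, f(x_1) = 10.171296, coefficient = 2
x_2 = 2.3333, f(x_2) = 12.703704, coefficient = 2
x_3 = 2.5000, f(x_3) = 15.625000, coefficient = 2
x_4 = 2.6667, f(x_4) = 18.962963, coefficient = 2
x_5 = 2.8333, f(x_5) = 22.745370, coefficient = 2
x_6 = 3.0000, f(x_6) = 27.000000, coefficient = 1

I ≈ (0.166667/2) × 195.416667 = 16.284722
Exact value: 16.250000
Error: 0.034722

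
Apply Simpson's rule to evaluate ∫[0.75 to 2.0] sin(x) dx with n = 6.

f(x) = sin(x)
a = 0.75, b = 2.0, n = 6
h = (b - a)/n = 0.208333

Simpson's rule: (h/3)[f(x₀) + 4f(x₁) + 2f(x₂) + ... + f(xₙ)]

x_0 = 0.7500, f(x_0) = 0.681639, coefficient = 1
x_1 = 0.9583, f(x_1) = 0.818235, coefficient = 4
x_2 = 1.1667, f(x_2) = 0.919445, coefficient = 2
x_3 = 1.3750, f(x_3) = 0.980893, coefficient = 4
x_4 = 1.5833, f(x_4) = 0.999921, coefficient = 2
x_5 = 1.7917, f(x_5) = 0.975707, coefficient = 4
x_6 = 2.0000, f(x_6) = 0.909297, coefficient = 1

I ≈ (0.208333/3) × 16.529008 = 1.147848
Exact value: 1.147836
Error: 0.000012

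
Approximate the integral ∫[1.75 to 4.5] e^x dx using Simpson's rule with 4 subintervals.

f(x) = e^x
a = 1.75, b = 4.5, n = 4
h = (b - a)/n = 0.687500

Simpson's rule: (h/3)[f(x₀) + 4f(x₁) + 2f(x₂) + ... + f(xₙ)]

x_0 = 1.7500, f(x_0) = 5.754603, coefficient = 1
x_1 = 2.4375, f(x_1) = 11.444394, coefficient = 4
x_2 = 3.1250, f(x_2) = 22.759895, coefficient = 2
x_3 = 3.8125, f(x_3) = 45.263456, coefficient = 4
x_4 = 4.5000, f(x_4) = 90.017131, coefficient = 1

I ≈ (0.687500/3) × 368.122925 = 84.361504
Exact value: 84.262529
Error: 0.098975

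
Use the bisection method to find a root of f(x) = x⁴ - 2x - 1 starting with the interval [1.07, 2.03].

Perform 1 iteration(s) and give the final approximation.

f(x) = x⁴ - 2x - 1
Initial interval: [1.07, 2.03]

Iteration 1:
  c_1 = (1.070000 + 2.030000)/2 = 1.550000
  f(c_1) = f(1.550000) = 1.672006
  f(a) × f(c) < 0, new interval: [1.070000, 1.550000]

After 1 iteration(s), the approximation is c_1 = 1.550000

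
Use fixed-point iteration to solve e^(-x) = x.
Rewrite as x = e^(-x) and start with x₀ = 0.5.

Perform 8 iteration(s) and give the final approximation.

Equation: e^(-x) = x
Fixed-point form: x = e^(-x)
x₀ = 0.5

x_1 = g(0.500000) = 0.606531
x_2 = g(0.606531) = 0.545239
x_3 = g(0.545239) = 0.579703
x_4 = g(0.579703) = 0.560065
x_5 = g(0.560065) = 0.571172
x_6 = g(0.571172) = 0.564863
x_7 = g(0.564863) = 0.568438
x_8 = g(0.568438) = 0.566409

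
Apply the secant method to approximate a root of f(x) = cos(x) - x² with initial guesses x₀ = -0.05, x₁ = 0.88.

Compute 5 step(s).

f(x) = cos(x) - x²
x₀ = -0.05, x₁ = 0.88

Secant formula: x_{n+1} = x_n - f(x_n)(x_n - x_{n-1})/(f(x_n) - f(x_{n-1}))

Iteration 1:
  f(-0.050000) = 0.996250
  f(0.880000) = -0.137249
  x_2 = 0.880000 - (-0.137249)×(0.880000 - (-0.050000))/(-0.137249 - 0.996250)
       = 0.767392
Iteration 2:
  f(0.880000) = -0.137249
  f(0.767392) = 0.130834
  x_3 = 0.767392 - 0.130834×(0.767392 - 0.880000)/(0.130834 - (-0.137249))
       = 0.822349
Iteration 3:
  f(0.767392) = 0.130834
  f(0.822349) = 0.004245
  x_4 = 0.822349 - 0.004245×(0.822349 - 0.767392)/(0.004245 - 0.130834)
       = 0.824191
Iteration 4:
  f(0.822349) = 0.004245
  f(0.824191) = -0.000141
  x_5 = 0.824191 - (-0.000141)×(0.824191 - 0.822349)/(-0.000141 - 0.004245)
       = 0.824132
Iteration 5:
  f(0.824191) = -0.000141
  f(0.824132) = 0.000000
  x_6 = 0.824132 - 0.000000×(0.824132 - 0.824191)/(0.000000 - (-0.000141))
       = 0.824132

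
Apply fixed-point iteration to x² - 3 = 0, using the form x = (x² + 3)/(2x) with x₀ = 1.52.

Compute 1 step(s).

Equation: x² - 3 = 0
Fixed-point form: x = (x² + 3)/(2x)
x₀ = 1.52

x_1 = g(1.520000) = 1.746842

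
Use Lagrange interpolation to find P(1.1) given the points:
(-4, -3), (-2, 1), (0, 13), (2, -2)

Lagrange interpolation formula:
P(x) = Σ yᵢ × Lᵢ(x)
where Lᵢ(x) = Π_{j≠i} (x - xⱼ)/(xᵢ - xⱼ)

L_0(1.1) = (1.1 - (-2))/(-4 - (-2)) × (1.1 - 0)/(-4 - 0) × (1.1 - 2)/(-4 - 2) = 0.063938
L_1(1.1) = (1.1 - (-4))/(-2 - (-4)) × (1.1 - 0)/(-2 - 0) × (1.1 - 2)/(-2 - 2) = -0.315562
L_2(1.1) = (1.1 - (-4))/(0 - (-4)) × (1.1 - (-2))/(0 - (-2)) × (1.1 - 2)/(0 - 2) = 0.889312
L_3(1.1) = (1.1 - (-4))/(2 - (-4)) × (1.1 - (-2))/(2 - (-2)) × (1.1 - 0)/(2 - 0) = 0.362312

P(1.1) = (-3)×L_0(1.1) + 1×L_1(1.1) + 13×L_2(1.1) + (-2)×L_3(1.1)
P(1.1) = 10.329062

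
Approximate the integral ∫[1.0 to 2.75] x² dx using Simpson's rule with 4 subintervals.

f(x) = x²
a = 1.0, b = 2.75, n = 4
h = (b - a)/n = 0.437500

Simpson's rule: (h/3)[f(x₀) + 4f(x₁) + 2f(x₂) + ... + f(xₙ)]

x_0 = 1.0000, f(x_0) = 1.000000, coefficient = 1
x_1 = 1.4375, f(x_1) = 2.066406, coefficient = 4
x_2 = 1.8750, f(x_2) = 3.515625, coefficient = 2
x_3 = 2.3125, f(x_3) = 5.347656, coefficient = 4
x_4 = 2.7500, f(x_4) = 7.562500, coefficient = 1

I ≈ (0.437500/3) × 45.250000 = 6.598958
Exact value: 6.598958
Error: 0.000000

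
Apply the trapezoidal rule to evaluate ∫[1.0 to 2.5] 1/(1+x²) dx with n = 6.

f(x) = 1/(1+x²)
a = 1.0, b = 2.5, n = 6
h = (b - a)/n = 0.250000

Trapezoidal rule: (h/2)[f(x₀) + 2f(x₁) + 2f(x₂) + ... + f(xₙ)]

x_0 = 1.0000, f(x_0) = 0.500000, coefficient = 1
x_1 = 1.2500, f(x_1) = 0.390244, coefficient = 2
x_2 = 1.5000, f(x_2) = 0.307692, coefficient = 2
x_3 = 1.7500, f(x_3) = 0.246154, coefficient = 2
x_4 = 2.0000, f(x_4) = 0.200000, coefficient = 2
x_5 = 2.2500, f(x_5) = 0.164948, coefficient = 2
x_6 = 2.5000, f(x_6) = 0.137931, coefficient = 1

I ≈ (0.250000/2) × 3.256008 = 0.407001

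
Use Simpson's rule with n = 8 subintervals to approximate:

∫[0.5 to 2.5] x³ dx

f(x) = x³
a = 0.5, b = 2.5, n = 8
h = (b - a)/n = 0.250000

Simpson's rule: (h/3)[f(x₀) + 4f(x₁) + 2f(x₂) + ... + f(xₙ)]

x_0 = 0.5000, f(x_0) = 0.125000, coefficient = 1
x_1 = 0.7500, f(x_1) = 0.421875, coefficient = 4
x_2 = 1.0000, f(x_2) = 1.000000, coefficient = 2
x_3 = 1.2500, f(x_3) = 1.953125, coefficient = 4
x_4 = 1.5000, f(x_4) = 3.375000, coefficient = 2
x_5 = 1.7500, f(x_5) = 5.359375, coefficient = 4
x_6 = 2.0000, f(x_6) = 8.000000, coefficient = 2
x_7 = 2.2500, f(x_7) = 11.390625, coefficient = 4
x_8 = 2.5000, f(x_8) = 15.625000, coefficient = 1

I ≈ (0.250000/3) × 117.000000 = 9.750000
Exact value: 9.750000
Error: 0.000000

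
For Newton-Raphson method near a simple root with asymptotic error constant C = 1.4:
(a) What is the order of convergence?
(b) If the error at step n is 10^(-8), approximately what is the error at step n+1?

(a) Newton-Raphson has quadratic (order 2) convergence near simple roots.
    This means |e_{n+1}| ≈ C|e_n|².

(b) With |e_n| = 10^(-8) and C = 1.4:
    |e_{n+1}| ≈ 1.4 × (10^(-8))² = 1.4 × 10^(-16)

(a) 2 (quadratic); (b) |e_{n+1}| ≈ 1.400e-16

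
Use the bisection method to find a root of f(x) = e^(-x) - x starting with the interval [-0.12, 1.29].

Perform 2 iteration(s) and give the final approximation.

f(x) = e^(-x) - x
Initial interval: [-0.12, 1.29]

Iteration 1:
  c_1 = (-0.120000 + 1.290000)/2 = 0.585000
  f(c_1) = f(0.585000) = -0.027894
  f(a) × f(c) < 0, new interval: [-0.120000, 0.585000]
Iteration 2:
  c_2 = (-0.120000 + 0.585000)/2 = 0.232500
  f(c_2) = f(0.232500) = 0.560050
  f(a) × f(c) ≥ 0, new interval: [0.232500, 0.585000]

After 2 iteration(s), the approximation is c_2 = 0.232500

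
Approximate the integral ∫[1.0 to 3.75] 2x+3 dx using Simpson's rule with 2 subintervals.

f(x) = 2x+3
a = 1.0, b = 3.75, n = 2
h = (b - a)/n = 1.375000

Simpson's rule: (h/3)[f(x₀) + 4f(x₁) + 2f(x₂) + ... + f(xₙ)]

x_0 = 1.0000, f(x_0) = 5.000000, coefficient = 1
x_1 = 2.3750, f(x_1) = 7.750000, coefficient = 4
x_2 = 3.7500, f(x_2) = 10.500000, coefficient = 1

I ≈ (1.375000/3) × 46.500000 = 21.312500
Exact value: 21.312500
Error: 0.000000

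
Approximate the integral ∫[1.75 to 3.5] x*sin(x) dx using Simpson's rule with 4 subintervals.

f(x) = x*sin(x)
a = 1.75, b = 3.5, n = 4
h = (b - a)/n = 0.437500

Simpson's rule: (h/3)[f(x₀) + 4f(x₁) + 2f(x₂) + ... + f(xₙ)]

x_0 = 1.7500, f(x_0) = 1.721975, coefficient = 1
x_1 = 2.1875, f(x_1) = 1.784539, coefficient = 4
x_2 = 2.6250, f(x_2) = 1.296541, coefficient = 2
x_3 = 3.0625, f(x_3) = 0.241969, coefficient = 4
x_4 = 3.5000, f(x_4) = -1.227741, coefficient = 1

I ≈ (0.437500/3) × 11.193347 = 1.632363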